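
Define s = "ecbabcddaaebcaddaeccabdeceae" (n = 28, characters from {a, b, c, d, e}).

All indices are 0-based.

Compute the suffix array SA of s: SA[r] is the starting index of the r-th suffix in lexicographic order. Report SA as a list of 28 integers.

rank | idx | suffix
   0 |   8 | aaebcaddaeccabdeceae
   1 |   3 | abcddaaebcaddaeccabdeceae
   2 |  20 | abdeceae
   3 |  13 | addaeccabdeceae
   4 |  26 | ae
   5 |   9 | aebcaddaeccabdeceae
   6 |  16 | aeccabdeceae
   7 |   2 | babcddaaebcaddaeccabdeceae
   8 |  11 | bcaddaeccabdeceae
   9 |   4 | bcddaaebcaddaeccabdeceae
  10 |  21 | bdeceae
  11 |  19 | cabdeceae
  12 |  12 | caddaeccabdeceae
  13 |   1 | cbabcddaaebcaddaeccabdeceae
  14 |  18 | ccabdeceae
  15 |   5 | cddaaebcaddaeccabdeceae
  16 |  24 | ceae
  17 |   7 | daaebcaddaeccabdeceae
  18 |  15 | daeccabdeceae
  19 |   6 | ddaaebcaddaeccabdeceae
  20 |  14 | ddaeccabdeceae
  21 |  22 | deceae
  22 |  27 | e
  23 |  25 | eae
  24 |  10 | ebcaddaeccabdeceae
  25 |   0 | ecbabcddaaebcaddaeccabdeceae
  26 |  17 | eccabdeceae
  27 |  23 | eceae

[8, 3, 20, 13, 26, 9, 16, 2, 11, 4, 21, 19, 12, 1, 18, 5, 24, 7, 15, 6, 14, 22, 27, 25, 10, 0, 17, 23]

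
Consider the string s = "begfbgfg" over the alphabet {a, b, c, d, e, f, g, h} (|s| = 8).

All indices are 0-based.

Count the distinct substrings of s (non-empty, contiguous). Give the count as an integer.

rank→(start, suffix):
  0 → (0, 'begfbgfg')
  1 → (4, 'bgfg')
  2 → (1, 'egfbgfg')
  3 → (3, 'fbgfg')
  4 → (6, 'fg')
  5 → (7, 'g')
  6 → (2, 'gfbgfg')
  7 → (5, 'gfg')

SA = [0, 4, 1, 3, 6, 7, 2, 5]
rank  pair      lcp
   1  s[0:],s[4:]  1  'b'
   2  s[4:],s[1:]  0  ''
   3  s[1:],s[3:]  0  ''
   4  s[3:],s[6:]  1  'f'
   5  s[6:],s[7:]  0  ''
   6  s[7:],s[2:]  1  'g'
   7  s[2:],s[5:]  2  'gf'

n(n+1)/2 = 8·9/2 = 36
Σ LCP = 0 + 1 + 0 + 0 + 1 + 0 + 1 + 2 = 5
distinct = 36 − 5 = 31

31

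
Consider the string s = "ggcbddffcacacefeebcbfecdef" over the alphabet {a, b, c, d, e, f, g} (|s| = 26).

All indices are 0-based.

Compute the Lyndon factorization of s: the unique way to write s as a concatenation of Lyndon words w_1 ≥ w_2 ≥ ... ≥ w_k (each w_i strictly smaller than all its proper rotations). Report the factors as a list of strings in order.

["g", "g", "c", "bddffc", "acacefeebcbfecdef"]

emit factor 1: 'g' (i=0, period=1)
emit factor 2: 'g' (i=1, period=1)
emit factor 3: 'c' (i=2, period=1)
emit factor 4: 'bddffc' (i=3, period=6)
emit factor 5: 'acacefeebcbfecdef' (i=9, period=17)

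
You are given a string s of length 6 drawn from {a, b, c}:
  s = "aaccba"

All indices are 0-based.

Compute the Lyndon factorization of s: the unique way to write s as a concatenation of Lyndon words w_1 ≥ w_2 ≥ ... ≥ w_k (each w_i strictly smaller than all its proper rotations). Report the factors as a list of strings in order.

emit factor 1: 'aaccb' (i=0, period=5)
emit factor 2: 'a' (i=5, period=1)

["aaccb", "a"]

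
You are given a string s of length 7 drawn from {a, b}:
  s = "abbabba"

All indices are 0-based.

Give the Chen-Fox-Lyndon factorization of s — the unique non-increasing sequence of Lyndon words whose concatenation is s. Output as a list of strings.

["abb", "abb", "a"]

emit factor 1: 'abb' (i=0, period=3)
emit factor 2: 'abb' (i=3, period=3)
emit factor 3: 'a' (i=6, period=1)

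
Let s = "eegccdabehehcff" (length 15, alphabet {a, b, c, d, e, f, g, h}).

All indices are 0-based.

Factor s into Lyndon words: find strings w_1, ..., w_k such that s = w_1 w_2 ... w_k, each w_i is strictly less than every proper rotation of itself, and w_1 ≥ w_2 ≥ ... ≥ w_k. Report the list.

emit factor 1: 'eeg' (i=0, period=3)
emit factor 2: 'ccd' (i=3, period=3)
emit factor 3: 'abehehcff' (i=6, period=9)

["eeg", "ccd", "abehehcff"]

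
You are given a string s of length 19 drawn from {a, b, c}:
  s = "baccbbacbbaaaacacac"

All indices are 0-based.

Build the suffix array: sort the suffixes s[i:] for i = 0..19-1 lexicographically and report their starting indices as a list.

[10, 11, 12, 17, 15, 13, 6, 1, 9, 5, 0, 8, 4, 18, 16, 14, 7, 3, 2]

sorted suffixes:
  #0 SA[0]=10  'aaaacacac'
  #1 SA[1]=11  'aaacacac'
  #2 SA[2]=12  'aacacac'
  #3 SA[3]=17  'ac'
  #4 SA[4]=15  'acac'
  #5 SA[5]=13  'acacac'
  #6 SA[6]=6  'acbbaaaacacac'
  #7 SA[7]=1  'accbbacbbaaaacacac'
  #8 SA[8]=9  'baaaacacac'
  #9 SA[9]=5  'bacbbaaaacacac'
  #10 SA[10]=0  'baccbbacbbaaaacacac'
  #11 SA[11]=8  'bbaaaacacac'
  #12 SA[12]=4  'bbacbbaaaacacac'
  #13 SA[13]=18  'c'
  #14 SA[14]=16  'cac'
  #15 SA[15]=14  'cacac'
  #16 SA[16]=7  'cbbaaaacacac'
  #17 SA[17]=3  'cbbacbbaaaacacac'
  #18 SA[18]=2  'ccbbacbbaaaacacac'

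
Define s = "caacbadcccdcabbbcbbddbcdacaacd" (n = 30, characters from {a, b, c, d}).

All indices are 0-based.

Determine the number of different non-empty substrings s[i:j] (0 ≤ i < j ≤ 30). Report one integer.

423

rank | idx | suffix
   0 |   1 | aacbadcccdcabbbcbbddbcdacaacd
   1 |  26 | aacd
   2 |  12 | abbbcbbddbcdacaacd
   3 |  24 | acaacd
   4 |   2 | acbadcccdcabbbcbbddbcdacaacd
   5 |  27 | acd
   6 |   5 | adcccdcabbbcbbddbcdacaacd
   7 |   4 | badcccdcabbbcbbddbcdacaacd
   8 |  13 | bbbcbbddbcdacaacd
   9 |  14 | bbcbbddbcdacaacd
  10 |  17 | bbddbcdacaacd
  11 |  15 | bcbbddbcdacaacd
  12 |  21 | bcdacaacd
  13 |  18 | bddbcdacaacd
  14 |   0 | caacbadcccdcabbbcbbddbcdacaacd
  15 |  25 | caacd
  16 |  11 | cabbbcbbddbcdacaacd
  17 |   3 | cbadcccdcabbbcbbddbcdacaacd
  18 |  16 | cbbddbcdacaacd
  19 |   7 | cccdcabbbcbbddbcdacaacd
  20 |   8 | ccdcabbbcbbddbcdacaacd
  21 |  28 | cd
  22 |  22 | cdacaacd
  23 |   9 | cdcabbbcbbddbcdacaacd
  24 |  29 | d
  25 |  23 | dacaacd
  26 |  20 | dbcdacaacd
  27 |  10 | dcabbbcbbddbcdacaacd
  28 |   6 | dcccdcabbbcbbddbcdacaacd
  29 |  19 | ddbcdacaacd

SA = [1, 26, 12, 24, 2, 27, 5, 4, 13, 14, 17, 15, 21, 18, 0, 25, 11, 3, 16, 7, 8, 28, 22, 9, 29, 23, 20, 10, 6, 19]
[i] adj suffixes → lcp
  [1] 1/26 → 3 ('aac')
  [2] 26/12 → 1 ('a')
  [3] 12/24 → 1 ('a')
  [4] 24/2 → 2 ('ac')
  [5] 2/27 → 2 ('ac')
  [6] 27/5 → 1 ('a')
  [7] 5/4 → 0 ('')
  [8] 4/13 → 1 ('b')
  [9] 13/14 → 2 ('bb')
  [10] 14/17 → 2 ('bb')
  [11] 17/15 → 1 ('b')
  [12] 15/21 → 2 ('bc')
  [13] 21/18 → 1 ('b')
  [14] 18/0 → 0 ('')
  [15] 0/25 → 4 ('caac')
  [16] 25/11 → 2 ('ca')
  [17] 11/3 → 1 ('c')
  [18] 3/16 → 2 ('cb')
  [19] 16/7 → 1 ('c')
  [20] 7/8 → 2 ('cc')
  [21] 8/28 → 1 ('c')
  [22] 28/22 → 2 ('cd')
  [23] 22/9 → 2 ('cd')
  [24] 9/29 → 0 ('')
  [25] 29/23 → 1 ('d')
  [26] 23/20 → 1 ('d')
  [27] 20/10 → 1 ('d')
  [28] 10/6 → 2 ('dc')
  [29] 6/19 → 1 ('d')

n(n+1)/2 = 30·31/2 = 465
Σ LCP = 0 + 3 + 1 + 1 + 2 + 2 + 1 + 0 + 1 + 2 + 2 + 1 + 2 + 1 + 0 + 4 + 2 + 1 + 2 + 1 + 2 + 1 + 2 + 2 + 0 + 1 + 1 + 1 + 2 + 1 = 42
distinct = 465 − 42 = 423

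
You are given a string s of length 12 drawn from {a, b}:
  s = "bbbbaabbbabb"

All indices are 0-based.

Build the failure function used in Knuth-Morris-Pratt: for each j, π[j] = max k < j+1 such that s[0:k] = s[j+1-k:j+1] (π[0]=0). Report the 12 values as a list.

[0, 1, 2, 3, 0, 0, 1, 2, 3, 0, 1, 2]

π[0] = 0
j=1 s[j]='b': π[1]=1 (border 'b')
j=2 s[j]='b': π[2]=2 (border 'bb')
j=3 s[j]='b': π[3]=3 (border 'bbb')
j=4 s[j]='a': k: 3→2→1→0; π[4]=0 (border '')
j=5 s[j]='a': π[5]=0 (border '')
j=6 s[j]='b': π[6]=1 (border 'b')
j=7 s[j]='b': π[7]=2 (border 'bb')
j=8 s[j]='b': π[8]=3 (border 'bbb')
j=9 s[j]='a': k: 3→2→1→0; π[9]=0 (border '')
j=10 s[j]='b': π[10]=1 (border 'b')
j=11 s[j]='b': π[11]=2 (border 'bb')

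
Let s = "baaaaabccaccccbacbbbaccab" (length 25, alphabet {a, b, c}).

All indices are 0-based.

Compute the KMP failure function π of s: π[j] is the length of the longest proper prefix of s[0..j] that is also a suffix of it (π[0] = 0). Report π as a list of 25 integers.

[0, 0, 0, 0, 0, 0, 1, 0, 0, 0, 0, 0, 0, 0, 1, 2, 0, 1, 1, 1, 2, 0, 0, 0, 1]

π[0] = 0
j=1 s[j]='a': π[1]=0 (border '')
j=2 s[j]='a': π[2]=0 (border '')
j=3 s[j]='a': π[3]=0 (border '')
j=4 s[j]='a': π[4]=0 (border '')
j=5 s[j]='a': π[5]=0 (border '')
j=6 s[j]='b': π[6]=1 (border 'b')
j=7 s[j]='c': k: 1→0; π[7]=0 (border '')
j=8 s[j]='c': π[8]=0 (border '')
j=9 s[j]='a': π[9]=0 (border '')
j=10 s[j]='c': π[10]=0 (border '')
j=11 s[j]='c': π[11]=0 (border '')
j=12 s[j]='c': π[12]=0 (border '')
j=13 s[j]='c': π[13]=0 (border '')
j=14 s[j]='b': π[14]=1 (border 'b')
j=15 s[j]='a': π[15]=2 (border 'ba')
j=16 s[j]='c': k: 2→0; π[16]=0 (border '')
j=17 s[j]='b': π[17]=1 (border 'b')
j=18 s[j]='b': k: 1→0; π[18]=1 (border 'b')
j=19 s[j]='b': k: 1→0; π[19]=1 (border 'b')
j=20 s[j]='a': π[20]=2 (border 'ba')
j=21 s[j]='c': k: 2→0; π[21]=0 (border '')
j=22 s[j]='c': π[22]=0 (border '')
j=23 s[j]='a': π[23]=0 (border '')
j=24 s[j]='b': π[24]=1 (border 'b')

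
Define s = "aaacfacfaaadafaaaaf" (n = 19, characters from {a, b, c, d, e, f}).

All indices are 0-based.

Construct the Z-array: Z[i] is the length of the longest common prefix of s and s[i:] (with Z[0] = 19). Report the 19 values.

[19, 2, 1, 0, 0, 1, 0, 0, 3, 2, 1, 0, 1, 0, 3, 3, 2, 1, 0]

Z[0]=19
i=1: outside box; Z[1]=2 grow→box=[1,3)
i=2: min(r-i=1, Z[1]=2)=1; Z[2]=1
i=3: outside box; Z[3]=0
i=4: outside box; Z[4]=0
i=5: outside box; Z[5]=1 grow→box=[5,6)
i=6: outside box; Z[6]=0
i=7: outside box; Z[7]=0
i=8: outside box; Z[8]=3 grow→box=[8,11)
i=9: min(r-i=2, Z[1]=2)=2; Z[9]=2
i=10: min(r-i=1, Z[2]=1)=1; Z[10]=1
i=11: outside box; Z[11]=0
i=12: outside box; Z[12]=1 grow→box=[12,13)
i=13: outside box; Z[13]=0
i=14: outside box; Z[14]=3 grow→box=[14,17)
i=15: min(r-i=2, Z[1]=2)=2; Z[15]=3 grow→box=[15,18)
i=16: min(r-i=2, Z[1]=2)=2; Z[16]=2
i=17: min(r-i=1, Z[2]=1)=1; Z[17]=1
i=18: outside box; Z[18]=0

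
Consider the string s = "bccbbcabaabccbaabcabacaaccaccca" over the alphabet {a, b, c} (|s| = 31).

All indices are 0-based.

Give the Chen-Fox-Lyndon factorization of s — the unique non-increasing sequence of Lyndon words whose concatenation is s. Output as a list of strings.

["bcc", "bbc", "ab", "aabccb", "aabcabacaaccaccc", "a"]

emit factor 1: 'bcc' (i=0, period=3)
emit factor 2: 'bbc' (i=3, period=3)
emit factor 3: 'ab' (i=6, period=2)
emit factor 4: 'aabccb' (i=8, period=6)
emit factor 5: 'aabcabacaaccaccc' (i=14, period=16)
emit factor 6: 'a' (i=30, period=1)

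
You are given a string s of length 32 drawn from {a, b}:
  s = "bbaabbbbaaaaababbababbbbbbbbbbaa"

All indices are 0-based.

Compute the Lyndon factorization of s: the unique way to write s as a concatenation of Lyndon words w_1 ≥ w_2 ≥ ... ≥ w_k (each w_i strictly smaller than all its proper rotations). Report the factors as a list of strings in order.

["b", "b", "aabbbb", "aaaaababbababbbbbbbbbb", "a", "a"]

emit factor 1: 'b' (i=0, period=1)
emit factor 2: 'b' (i=1, period=1)
emit factor 3: 'aabbbb' (i=2, period=6)
emit factor 4: 'aaaaababbababbbbbbbbbb' (i=8, period=22)
emit factor 5: 'a' (i=30, period=1)
emit factor 6: 'a' (i=31, period=1)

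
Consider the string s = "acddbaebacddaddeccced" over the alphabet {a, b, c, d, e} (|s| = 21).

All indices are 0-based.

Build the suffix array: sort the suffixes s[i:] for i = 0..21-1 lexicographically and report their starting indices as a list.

rank | idx | suffix
   0 |   8 | acddaddeccced
   1 |   0 | acddbaebacddaddeccced
   2 |  12 | addeccced
   3 |   5 | aebacddaddeccced
   4 |   7 | bacddaddeccced
   5 |   4 | baebacddaddeccced
   6 |  16 | ccced
   7 |  17 | cced
   8 |   9 | cddaddeccced
   9 |   1 | cddbaebacddaddeccced
  10 |  18 | ced
  11 |  20 | d
  12 |  11 | daddeccced
  13 |   3 | dbaebacddaddeccced
  14 |  10 | ddaddeccced
  15 |   2 | ddbaebacddaddeccced
  16 |  13 | ddeccced
  17 |  14 | deccced
  18 |   6 | ebacddaddeccced
  19 |  15 | eccced
  20 |  19 | ed

[8, 0, 12, 5, 7, 4, 16, 17, 9, 1, 18, 20, 11, 3, 10, 2, 13, 14, 6, 15, 19]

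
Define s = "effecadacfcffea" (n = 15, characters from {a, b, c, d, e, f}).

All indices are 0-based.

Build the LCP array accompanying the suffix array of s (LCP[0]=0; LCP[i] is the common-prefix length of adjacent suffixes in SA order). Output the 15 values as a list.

rank | idx | suffix
   0 |  14 | a
   1 |   7 | acfcffea
   2 |   5 | adacfcffea
   3 |   4 | cadacfcffea
   4 |   8 | cfcffea
   5 |  10 | cffea
   6 |   6 | dacfcffea
   7 |  13 | ea
   8 |   3 | ecadacfcffea
   9 |   0 | effecadacfcffea
  10 |   9 | fcffea
  11 |  12 | fea
  12 |   2 | fecadacfcffea
  13 |  11 | ffea
  14 |   1 | ffecadacfcffea

SA = [14, 7, 5, 4, 8, 10, 6, 13, 3, 0, 9, 12, 2, 11, 1]
rank  pair      lcp
   1  s[14:],s[7:]  1  'a'
   2  s[7:],s[5:]  1  'a'
   3  s[5:],s[4:]  0  ''
   4  s[4:],s[8:]  1  'c'
   5  s[8:],s[10:]  2  'cf'
   6  s[10:],s[6:]  0  ''
   7  s[6:],s[13:]  0  ''
   8  s[13:],s[3:]  1  'e'
   9  s[3:],s[0:]  1  'e'
  10  s[0:],s[9:]  0  ''
  11  s[9:],s[12:]  1  'f'
  12  s[12:],s[2:]  2  'fe'
  13  s[2:],s[11:]  1  'f'
  14  s[11:],s[1:]  3  'ffe'

[0, 1, 1, 0, 1, 2, 0, 0, 1, 1, 0, 1, 2, 1, 3]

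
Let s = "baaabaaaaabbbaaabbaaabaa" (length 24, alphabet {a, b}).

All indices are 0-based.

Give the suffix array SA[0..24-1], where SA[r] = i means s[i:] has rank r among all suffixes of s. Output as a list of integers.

rank→(start, suffix):
  0 → (23, 'a')
  1 → (22, 'aa')
  2 → (5, 'aaaaabbbaaabbaaabaa')
  3 → (6, 'aaaabbbaaabbaaabaa')
  4 → (18, 'aaabaa')
  5 → (1, 'aaabaaaaabbbaaabbaaabaa')
  6 → (13, 'aaabbaaabaa')
  7 → (7, 'aaabbbaaabbaaabaa')
  8 → (19, 'aabaa')
  9 → (2, 'aabaaaaabbbaaabbaaabaa')
  10 → (14, 'aabbaaabaa')
  11 → (8, 'aabbbaaabbaaabaa')
  12 → (20, 'abaa')
  13 → (3, 'abaaaaabbbaaabbaaabaa')
  14 → (15, 'abbaaabaa')
  15 → (9, 'abbbaaabbaaabaa')
  16 → (21, 'baa')
  17 → (4, 'baaaaabbbaaabbaaabaa')
  18 → (17, 'baaabaa')
  19 → (0, 'baaabaaaaabbbaaabbaaabaa')
  20 → (12, 'baaabbaaabaa')
  21 → (16, 'bbaaabaa')
  22 → (11, 'bbaaabbaaabaa')
  23 → (10, 'bbbaaabbaaabaa')

[23, 22, 5, 6, 18, 1, 13, 7, 19, 2, 14, 8, 20, 3, 15, 9, 21, 4, 17, 0, 12, 16, 11, 10]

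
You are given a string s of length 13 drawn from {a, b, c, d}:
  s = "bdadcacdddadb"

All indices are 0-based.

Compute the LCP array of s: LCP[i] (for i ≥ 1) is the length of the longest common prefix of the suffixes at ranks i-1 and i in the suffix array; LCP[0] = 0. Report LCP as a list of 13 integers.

rank | idx | suffix
   0 |   5 | acdddadb
   1 |  10 | adb
   2 |   2 | adcacdddadb
   3 |  12 | b
   4 |   0 | bdadcacdddadb
   5 |   4 | cacdddadb
   6 |   6 | cdddadb
   7 |   9 | dadb
   8 |   1 | dadcacdddadb
   9 |  11 | db
  10 |   3 | dcacdddadb
  11 |   8 | ddadb
  12 |   7 | dddadb

SA = [5, 10, 2, 12, 0, 4, 6, 9, 1, 11, 3, 8, 7]
rank  pair      lcp
   1  s[5:],s[10:]  1  'a'
   2  s[10:],s[2:]  2  'ad'
   3  s[2:],s[12:]  0  ''
   4  s[12:],s[0:]  1  'b'
   5  s[0:],s[4:]  0  ''
   6  s[4:],s[6:]  1  'c'
   7  s[6:],s[9:]  0  ''
   8  s[9:],s[1:]  3  'dad'
   9  s[1:],s[11:]  1  'd'
  10  s[11:],s[3:]  1  'd'
  11  s[3:],s[8:]  1  'd'
  12  s[8:],s[7:]  2  'dd'

[0, 1, 2, 0, 1, 0, 1, 0, 3, 1, 1, 1, 2]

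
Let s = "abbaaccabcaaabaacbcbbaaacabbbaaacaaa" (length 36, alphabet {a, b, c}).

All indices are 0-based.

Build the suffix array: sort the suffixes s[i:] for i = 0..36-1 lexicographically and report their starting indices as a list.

rank→(start, suffix):
  0 → (35, 'a')
  1 → (34, 'aa')
  2 → (33, 'aaa')
  3 → (10, 'aaabaacbcbbaaacabbbaaacaaa')
  4 → (29, 'aaacaaa')
  5 → (21, 'aaacabbbaaacaaa')
  6 → (11, 'aabaacbcbbaaacabbbaaacaaa')
  7 → (30, 'aacaaa')
  8 → (22, 'aacabbbaaacaaa')
  9 → (14, 'aacbcbbaaacabbbaaacaaa')
  10 → (3, 'aaccabcaaabaacbcbbaaacabbbaaacaaa')
  11 → (12, 'abaacbcbbaaacabbbaaacaaa')
  12 → (0, 'abbaaccabcaaabaacbcbbaaacabbbaaacaaa')
  13 → (25, 'abbbaaacaaa')
  14 → (7, 'abcaaabaacbcbbaaacabbbaaacaaa')
  15 → (31, 'acaaa')
  16 → (23, 'acabbbaaacaaa')
  17 → (15, 'acbcbbaaacabbbaaacaaa')
  18 → (4, 'accabcaaabaacbcbbaaacabbbaaacaaa')
  19 → (28, 'baaacaaa')
  20 → (20, 'baaacabbbaaacaaa')
  21 → (13, 'baacbcbbaaacabbbaaacaaa')
  22 → (2, 'baaccabcaaabaacbcbbaaacabbbaaacaaa')
  23 → (27, 'bbaaacaaa')
  24 → (19, 'bbaaacabbbaaacaaa')
  25 → (1, 'bbaaccabcaaabaacbcbbaaacabbbaaacaaa')
  26 → (26, 'bbbaaacaaa')
  27 → (8, 'bcaaabaacbcbbaaacabbbaaacaaa')
  28 → (17, 'bcbbaaacabbbaaacaaa')
  29 → (32, 'caaa')
  30 → (9, 'caaabaacbcbbaaacabbbaaacaaa')
  31 → (24, 'cabbbaaacaaa')
  32 → (6, 'cabcaaabaacbcbbaaacabbbaaacaaa')
  33 → (18, 'cbbaaacabbbaaacaaa')
  34 → (16, 'cbcbbaaacabbbaaacaaa')
  35 → (5, 'ccabcaaabaacbcbbaaacabbbaaacaaa')

[35, 34, 33, 10, 29, 21, 11, 30, 22, 14, 3, 12, 0, 25, 7, 31, 23, 15, 4, 28, 20, 13, 2, 27, 19, 1, 26, 8, 17, 32, 9, 24, 6, 18, 16, 5]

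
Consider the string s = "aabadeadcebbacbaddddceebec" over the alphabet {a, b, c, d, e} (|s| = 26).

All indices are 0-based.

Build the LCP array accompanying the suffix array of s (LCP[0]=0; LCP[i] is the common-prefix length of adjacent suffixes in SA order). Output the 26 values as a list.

[0, 1, 1, 1, 2, 2, 0, 2, 3, 1, 1, 0, 1, 1, 2, 0, 3, 1, 2, 3, 1, 0, 1, 2, 1, 1]

rank | idx | suffix
   0 |   0 | aabadeadcebbacbaddddceebec
   1 |   1 | abadeadcebbacbaddddceebec
   2 |  12 | acbaddddceebec
   3 |   6 | adcebbacbaddddceebec
   4 |  15 | addddceebec
   5 |   3 | adeadcebbacbaddddceebec
   6 |  11 | bacbaddddceebec
   7 |  14 | baddddceebec
   8 |   2 | badeadcebbacbaddddceebec
   9 |  10 | bbacbaddddceebec
  10 |  23 | bec
  11 |  25 | c
  12 |  13 | cbaddddceebec
  13 |   8 | cebbacbaddddceebec
  14 |  20 | ceebec
  15 |   7 | dcebbacbaddddceebec
  16 |  19 | dceebec
  17 |  18 | ddceebec
  18 |  17 | dddceebec
  19 |  16 | ddddceebec
  20 |   4 | deadcebbacbaddddceebec
  21 |   5 | eadcebbacbaddddceebec
  22 |   9 | ebbacbaddddceebec
  23 |  22 | ebec
  24 |  24 | ec
  25 |  21 | eebec

SA = [0, 1, 12, 6, 15, 3, 11, 14, 2, 10, 23, 25, 13, 8, 20, 7, 19, 18, 17, 16, 4, 5, 9, 22, 24, 21]
[i] adj suffixes → lcp
  [1] 0/1 → 1 ('a')
  [2] 1/12 → 1 ('a')
  [3] 12/6 → 1 ('a')
  [4] 6/15 → 2 ('ad')
  [5] 15/3 → 2 ('ad')
  [6] 3/11 → 0 ('')
  [7] 11/14 → 2 ('ba')
  [8] 14/2 → 3 ('bad')
  [9] 2/10 → 1 ('b')
  [10] 10/23 → 1 ('b')
  [11] 23/25 → 0 ('')
  [12] 25/13 → 1 ('c')
  [13] 13/8 → 1 ('c')
  [14] 8/20 → 2 ('ce')
  [15] 20/7 → 0 ('')
  [16] 7/19 → 3 ('dce')
  [17] 19/18 → 1 ('d')
  [18] 18/17 → 2 ('dd')
  [19] 17/16 → 3 ('ddd')
  [20] 16/4 → 1 ('d')
  [21] 4/5 → 0 ('')
  [22] 5/9 → 1 ('e')
  [23] 9/22 → 2 ('eb')
  [24] 22/24 → 1 ('e')
  [25] 24/21 → 1 ('e')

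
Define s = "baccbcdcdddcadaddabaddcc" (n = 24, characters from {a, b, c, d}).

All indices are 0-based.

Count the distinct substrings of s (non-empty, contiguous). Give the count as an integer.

267

rank | idx | suffix
   0 |  17 | abaddcc
   1 |   1 | accbcdcdddcadaddabaddcc
   2 |  12 | adaddabaddcc
   3 |  14 | addabaddcc
   4 |  19 | addcc
   5 |   0 | baccbcdcdddcadaddabaddcc
   6 |  18 | baddcc
   7 |   4 | bcdcdddcadaddabaddcc
   8 |  23 | c
   9 |  11 | cadaddabaddcc
  10 |   3 | cbcdcdddcadaddabaddcc
  11 |  22 | cc
  12 |   2 | ccbcdcdddcadaddabaddcc
  13 |   5 | cdcdddcadaddabaddcc
  14 |   7 | cdddcadaddabaddcc
  15 |  16 | dabaddcc
  16 |  13 | daddabaddcc
  17 |  10 | dcadaddabaddcc
  18 |  21 | dcc
  19 |   6 | dcdddcadaddabaddcc
  20 |  15 | ddabaddcc
  21 |   9 | ddcadaddabaddcc
  22 |  20 | ddcc
  23 |   8 | dddcadaddabaddcc

SA = [17, 1, 12, 14, 19, 0, 18, 4, 23, 11, 3, 22, 2, 5, 7, 16, 13, 10, 21, 6, 15, 9, 20, 8]
[i] adj suffixes → lcp
  [1] 17/1 → 1 ('a')
  [2] 1/12 → 1 ('a')
  [3] 12/14 → 2 ('ad')
  [4] 14/19 → 3 ('add')
  [5] 19/0 → 0 ('')
  [6] 0/18 → 2 ('ba')
  [7] 18/4 → 1 ('b')
  [8] 4/23 → 0 ('')
  [9] 23/11 → 1 ('c')
  [10] 11/3 → 1 ('c')
  [11] 3/22 → 1 ('c')
  [12] 22/2 → 2 ('cc')
  [13] 2/5 → 1 ('c')
  [14] 5/7 → 2 ('cd')
  [15] 7/16 → 0 ('')
  [16] 16/13 → 2 ('da')
  [17] 13/10 → 1 ('d')
  [18] 10/21 → 2 ('dc')
  [19] 21/6 → 2 ('dc')
  [20] 6/15 → 1 ('d')
  [21] 15/9 → 2 ('dd')
  [22] 9/20 → 3 ('ddc')
  [23] 20/8 → 2 ('dd')

n(n+1)/2 = 24·25/2 = 300
Σ LCP = 0 + 1 + 1 + 2 + 3 + 0 + 2 + 1 + 0 + 1 + 1 + 1 + 2 + 1 + 2 + 0 + 2 + 1 + 2 + 2 + 1 + 2 + 3 + 2 = 33
distinct = 300 − 33 = 267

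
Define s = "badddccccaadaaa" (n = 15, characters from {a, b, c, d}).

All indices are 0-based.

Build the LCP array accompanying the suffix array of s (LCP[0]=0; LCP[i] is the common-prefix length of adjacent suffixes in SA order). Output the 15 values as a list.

rank→(start, suffix):
  0 → (14, 'a')
  1 → (13, 'aa')
  2 → (12, 'aaa')
  3 → (9, 'aadaaa')
  4 → (10, 'adaaa')
  5 → (1, 'adddccccaadaaa')
  6 → (0, 'badddccccaadaaa')
  7 → (8, 'caadaaa')
  8 → (7, 'ccaadaaa')
  9 → (6, 'cccaadaaa')
  10 → (5, 'ccccaadaaa')
  11 → (11, 'daaa')
  12 → (4, 'dccccaadaaa')
  13 → (3, 'ddccccaadaaa')
  14 → (2, 'dddccccaadaaa')

SA = [14, 13, 12, 9, 10, 1, 0, 8, 7, 6, 5, 11, 4, 3, 2]
i: (SA[i-1],SA[i]) lcp shared
  1: (14,13) 1 'a'
  2: (13,12) 2 'aa'
  3: (12,9) 2 'aa'
  4: (9,10) 1 'a'
  5: (10,1) 2 'ad'
  6: (1,0) 0 ''
  7: (0,8) 0 ''
  8: (8,7) 1 'c'
  9: (7,6) 2 'cc'
  10: (6,5) 3 'ccc'
  11: (5,11) 0 ''
  12: (11,4) 1 'd'
  13: (4,3) 1 'd'
  14: (3,2) 2 'dd'

[0, 1, 2, 2, 1, 2, 0, 0, 1, 2, 3, 0, 1, 1, 2]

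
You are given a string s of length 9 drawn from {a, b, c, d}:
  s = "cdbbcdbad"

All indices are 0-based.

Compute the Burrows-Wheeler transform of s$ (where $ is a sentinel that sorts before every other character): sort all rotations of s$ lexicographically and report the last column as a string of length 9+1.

dbddbb$acc

rank  rotation    last
    0  $cdbbcdbad  d
    1  ad$cdbbcdb  b
    2  bad$cdbbcd  d
    3  bbcdbad$cd  d
    4  bcdbad$cdb  b
    5  cdbad$cdbb  b
    6  cdbbcdbad$  $
    7  d$cdbbcdba  a
    8  dbad$cdbbc  c
    9  dbbcdbad$c  c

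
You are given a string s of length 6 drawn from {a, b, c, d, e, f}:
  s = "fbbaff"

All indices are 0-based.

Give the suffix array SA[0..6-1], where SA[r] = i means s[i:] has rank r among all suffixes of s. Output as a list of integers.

[3, 2, 1, 5, 0, 4]

sorted suffixes:
  #0 SA[0]=3  'aff'
  #1 SA[1]=2  'baff'
  #2 SA[2]=1  'bbaff'
  #3 SA[3]=5  'f'
  #4 SA[4]=0  'fbbaff'
  #5 SA[5]=4  'ff'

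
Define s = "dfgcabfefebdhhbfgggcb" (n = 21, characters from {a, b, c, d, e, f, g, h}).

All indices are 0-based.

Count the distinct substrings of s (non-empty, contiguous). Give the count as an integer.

213

rank | idx | suffix
   0 |   4 | abfefebdhhbfgggcb
   1 |  20 | b
   2 |  10 | bdhhbfgggcb
   3 |   5 | bfefebdhhbfgggcb
   4 |  14 | bfgggcb
   5 |   3 | cabfefebdhhbfgggcb
   6 |  19 | cb
   7 |   0 | dfgcabfefebdhhbfgggcb
   8 |  11 | dhhbfgggcb
   9 |   9 | ebdhhbfgggcb
  10 |   7 | efebdhhbfgggcb
  11 |   8 | febdhhbfgggcb
  12 |   6 | fefebdhhbfgggcb
  13 |   1 | fgcabfefebdhhbfgggcb
  14 |  15 | fgggcb
  15 |   2 | gcabfefebdhhbfgggcb
  16 |  18 | gcb
  17 |  17 | ggcb
  18 |  16 | gggcb
  19 |  13 | hbfgggcb
  20 |  12 | hhbfgggcb

SA = [4, 20, 10, 5, 14, 3, 19, 0, 11, 9, 7, 8, 6, 1, 15, 2, 18, 17, 16, 13, 12]
[i] adj suffixes → lcp
  [1] 4/20 → 0 ('')
  [2] 20/10 → 1 ('b')
  [3] 10/5 → 1 ('b')
  [4] 5/14 → 2 ('bf')
  [5] 14/3 → 0 ('')
  [6] 3/19 → 1 ('c')
  [7] 19/0 → 0 ('')
  [8] 0/11 → 1 ('d')
  [9] 11/9 → 0 ('')
  [10] 9/7 → 1 ('e')
  [11] 7/8 → 0 ('')
  [12] 8/6 → 2 ('fe')
  [13] 6/1 → 1 ('f')
  [14] 1/15 → 2 ('fg')
  [15] 15/2 → 0 ('')
  [16] 2/18 → 2 ('gc')
  [17] 18/17 → 1 ('g')
  [18] 17/16 → 2 ('gg')
  [19] 16/13 → 0 ('')
  [20] 13/12 → 1 ('h')

n(n+1)/2 = 21·22/2 = 231
Σ LCP = 0 + 0 + 1 + 1 + 2 + 0 + 1 + 0 + 1 + 0 + 1 + 0 + 2 + 1 + 2 + 0 + 2 + 1 + 2 + 0 + 1 = 18
distinct = 231 − 18 = 213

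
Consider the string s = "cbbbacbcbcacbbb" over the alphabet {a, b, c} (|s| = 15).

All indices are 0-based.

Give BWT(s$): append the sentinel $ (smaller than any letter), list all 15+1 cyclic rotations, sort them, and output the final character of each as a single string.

bcbbbbbccccba$ba

rank  rotation          last
    0  $cbbbacbcbcacbbb  b
    1  acbbb$cbbbacbcbc  c
    2  acbcbcacbbb$cbbb  b
    3  b$cbbbacbcbcacbb  b
    4  bacbcbcacbbb$cbb  b
    5  bb$cbbbacbcbcacb  b
    6  bbacbcbcacbbb$cb  b
    7  bbb$cbbbacbcbcac  c
    8  bbbacbcbcacbbb$c  c
    9  bcacbbb$cbbbacbc  c
   10  bcbcacbbb$cbbbac  c
   11  cacbbb$cbbbacbcb  b
   12  cbbb$cbbbacbcbca  a
   13  cbbbacbcbcacbbb$  $
   14  cbcacbbb$cbbbacb  b
   15  cbcbcacbbb$cbbba  a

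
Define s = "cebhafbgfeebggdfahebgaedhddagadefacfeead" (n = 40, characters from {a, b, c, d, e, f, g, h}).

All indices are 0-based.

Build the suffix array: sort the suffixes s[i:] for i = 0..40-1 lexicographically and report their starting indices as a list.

[33, 38, 29, 21, 4, 27, 16, 19, 6, 11, 2, 0, 34, 39, 26, 25, 30, 14, 23, 37, 18, 10, 1, 22, 36, 9, 31, 32, 15, 5, 35, 8, 28, 20, 13, 7, 12, 3, 24, 17]

rank | idx | suffix
   0 |  33 | acfeead
   1 |  38 | ad
   2 |  29 | adefacfeead
   3 |  21 | aedhddagadefacfeead
   4 |   4 | afbgfeebggdfahebgaedhddagadefacfeead
   5 |  27 | agadefacfeead
   6 |  16 | ahebgaedhddagadefacfeead
   7 |  19 | bgaedhddagadefacfeead
   8 |   6 | bgfeebggdfahebgaedhddagadefacfeead
   9 |  11 | bggdfahebgaedhddagadefacfeead
  10 |   2 | bhafbgfeebggdfahebgaedhddagadefacfeead
  11 |   0 | cebhafbgfeebggdfahebgaedhddagadefacfeead
  12 |  34 | cfeead
  13 |  39 | d
  14 |  26 | dagadefacfeead
  15 |  25 | ddagadefacfeead
  16 |  30 | defacfeead
  17 |  14 | dfahebgaedhddagadefacfeead
  18 |  23 | dhddagadefacfeead
  19 |  37 | ead
  20 |  18 | ebgaedhddagadefacfeead
  21 |  10 | ebggdfahebgaedhddagadefacfeead
  22 |   1 | ebhafbgfeebggdfahebgaedhddagadefacfeead
  23 |  22 | edhddagadefacfeead
  24 |  36 | eead
  25 |   9 | eebggdfahebgaedhddagadefacfeead
  26 |  31 | efacfeead
  27 |  32 | facfeead
  28 |  15 | fahebgaedhddagadefacfeead
  29 |   5 | fbgfeebggdfahebgaedhddagadefacfeead
  30 |  35 | feead
  31 |   8 | feebggdfahebgaedhddagadefacfeead
  32 |  28 | gadefacfeead
  33 |  20 | gaedhddagadefacfeead
  34 |  13 | gdfahebgaedhddagadefacfeead
  35 |   7 | gfeebggdfahebgaedhddagadefacfeead
  36 |  12 | ggdfahebgaedhddagadefacfeead
  37 |   3 | hafbgfeebggdfahebgaedhddagadefacfeead
  38 |  24 | hddagadefacfeead
  39 |  17 | hebgaedhddagadefacfeead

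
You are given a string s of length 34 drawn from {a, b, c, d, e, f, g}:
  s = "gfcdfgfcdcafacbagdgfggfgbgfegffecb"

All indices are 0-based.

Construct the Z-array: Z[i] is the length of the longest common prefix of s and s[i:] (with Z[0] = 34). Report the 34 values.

Z[0]=34
i=1: outside box; Z[1]=0
i=2: outside box; Z[2]=0
i=3: outside box; Z[3]=0
i=4: outside box; Z[4]=0
i=5: outside box; Z[5]=4 grow→box=[5,9)
i=6: min(r-i=3, Z[1]=0)=0; Z[6]=0
i=7: min(r-i=2, Z[2]=0)=0; Z[7]=0
i=8: min(r-i=1, Z[3]=0)=0; Z[8]=0
i=9: outside box; Z[9]=0
i=10: outside box; Z[10]=0
i=11: outside box; Z[11]=0
i=12: outside box; Z[12]=0
i=13: outside box; Z[13]=0
i=14: outside box; Z[14]=0
i=15: outside box; Z[15]=0
i=16: outside box; Z[16]=1 grow→box=[16,17)
i=17: outside box; Z[17]=0
i=18: outside box; Z[18]=2 grow→box=[18,20)
i=19: min(r-i=1, Z[1]=0)=0; Z[19]=0
i=20: outside box; Z[20]=1 grow→box=[20,21)
i=21: outside box; Z[21]=2 grow→box=[21,23)
i=22: min(r-i=1, Z[1]=0)=0; Z[22]=0
i=23: outside box; Z[23]=1 grow→box=[23,24)
i=24: outside box; Z[24]=0
i=25: outside box; Z[25]=2 grow→box=[25,27)
i=26: min(r-i=1, Z[1]=0)=0; Z[26]=0
i=27: outside box; Z[27]=0
i=28: outside box; Z[28]=2 grow→box=[28,30)
i=29: min(r-i=1, Z[1]=0)=0; Z[29]=0
i=30: outside box; Z[30]=0
i=31: outside box; Z[31]=0
i=32: outside box; Z[32]=0
i=33: outside box; Z[33]=0

[34, 0, 0, 0, 0, 4, 0, 0, 0, 0, 0, 0, 0, 0, 0, 0, 1, 0, 2, 0, 1, 2, 0, 1, 0, 2, 0, 0, 2, 0, 0, 0, 0, 0]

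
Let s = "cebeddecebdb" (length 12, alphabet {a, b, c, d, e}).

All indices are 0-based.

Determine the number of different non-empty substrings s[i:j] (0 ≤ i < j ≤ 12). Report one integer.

67

rank→(start, suffix):
  0 → (11, 'b')
  1 → (9, 'bdb')
  2 → (2, 'beddecebdb')
  3 → (7, 'cebdb')
  4 → (0, 'cebeddecebdb')
  5 → (10, 'db')
  6 → (4, 'ddecebdb')
  7 → (5, 'decebdb')
  8 → (8, 'ebdb')
  9 → (1, 'ebeddecebdb')
  10 → (6, 'ecebdb')
  11 → (3, 'eddecebdb')

SA = [11, 9, 2, 7, 0, 10, 4, 5, 8, 1, 6, 3]
i: (SA[i-1],SA[i]) lcp shared
  1: (11,9) 1 'b'
  2: (9,2) 1 'b'
  3: (2,7) 0 ''
  4: (7,0) 3 'ceb'
  5: (0,10) 0 ''
  6: (10,4) 1 'd'
  7: (4,5) 1 'd'
  8: (5,8) 0 ''
  9: (8,1) 2 'eb'
  10: (1,6) 1 'e'
  11: (6,3) 1 'e'

n(n+1)/2 = 12·13/2 = 78
Σ LCP = 0 + 1 + 1 + 0 + 3 + 0 + 1 + 1 + 0 + 2 + 1 + 1 = 11
distinct = 78 − 11 = 67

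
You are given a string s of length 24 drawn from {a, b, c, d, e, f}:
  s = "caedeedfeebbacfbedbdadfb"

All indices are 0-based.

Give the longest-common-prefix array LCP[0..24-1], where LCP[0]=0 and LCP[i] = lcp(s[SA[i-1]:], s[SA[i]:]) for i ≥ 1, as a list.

[0, 1, 1, 0, 1, 1, 1, 1, 0, 1, 0, 1, 1, 1, 2, 0, 1, 2, 2, 1, 2, 0, 2, 1]

rank | idx | suffix
   0 |  12 | acfbedbdadfb
   1 |  20 | adfb
   2 |   1 | aedeedfeebbacfbedbdadfb
   3 |  23 | b
   4 |  11 | bacfbedbdadfb
   5 |  10 | bbacfbedbdadfb
   6 |  18 | bdadfb
   7 |  15 | bedbdadfb
   8 |   0 | caedeedfeebbacfbedbdadfb
   9 |  13 | cfbedbdadfb
  10 |  19 | dadfb
  11 |  17 | dbdadfb
  12 |   3 | deedfeebbacfbedbdadfb
  13 |  21 | dfb
  14 |   6 | dfeebbacfbedbdadfb
  15 |   9 | ebbacfbedbdadfb
  16 |  16 | edbdadfb
  17 |   2 | edeedfeebbacfbedbdadfb
  18 |   5 | edfeebbacfbedbdadfb
  19 |   8 | eebbacfbedbdadfb
  20 |   4 | eedfeebbacfbedbdadfb
  21 |  22 | fb
  22 |  14 | fbedbdadfb
  23 |   7 | feebbacfbedbdadfb

SA = [12, 20, 1, 23, 11, 10, 18, 15, 0, 13, 19, 17, 3, 21, 6, 9, 16, 2, 5, 8, 4, 22, 14, 7]
rank  pair      lcp
   1  s[12:],s[20:]  1  'a'
   2  s[20:],s[1:]  1  'a'
   3  s[1:],s[23:]  0  ''
   4  s[23:],s[11:]  1  'b'
   5  s[11:],s[10:]  1  'b'
   6  s[10:],s[18:]  1  'b'
   7  s[18:],s[15:]  1  'b'
   8  s[15:],s[0:]  0  ''
   9  s[0:],s[13:]  1  'c'
  10  s[13:],s[19:]  0  ''
  11  s[19:],s[17:]  1  'd'
  12  s[17:],s[3:]  1  'd'
  13  s[3:],s[21:]  1  'd'
  14  s[21:],s[6:]  2  'df'
  15  s[6:],s[9:]  0  ''
  16  s[9:],s[16:]  1  'e'
  17  s[16:],s[2:]  2  'ed'
  18  s[2:],s[5:]  2  'ed'
  19  s[5:],s[8:]  1  'e'
  20  s[8:],s[4:]  2  'ee'
  21  s[4:],s[22:]  0  ''
  22  s[22:],s[14:]  2  'fb'
  23  s[14:],s[7:]  1  'f'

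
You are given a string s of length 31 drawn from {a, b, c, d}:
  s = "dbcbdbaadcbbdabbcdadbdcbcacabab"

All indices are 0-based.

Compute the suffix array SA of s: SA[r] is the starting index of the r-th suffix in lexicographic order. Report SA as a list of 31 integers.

sorted suffixes:
  #0 SA[0]=6  'aadcbbdabbcdadbdcbcacabab'
  #1 SA[1]=29  'ab'
  #2 SA[2]=27  'abab'
  #3 SA[3]=13  'abbcdadbdcbcacabab'
  #4 SA[4]=25  'acabab'
  #5 SA[5]=18  'adbdcbcacabab'
  #6 SA[6]=7  'adcbbdabbcdadbdcbcacabab'
  #7 SA[7]=30  'b'
  #8 SA[8]=5  'baadcbbdabbcdadbdcbcacabab'
  #9 SA[9]=28  'bab'
  #10 SA[10]=14  'bbcdadbdcbcacabab'
  #11 SA[11]=10  'bbdabbcdadbdcbcacabab'
  #12 SA[12]=23  'bcacabab'
  #13 SA[13]=1  'bcbdbaadcbbdabbcdadbdcbcacabab'
  #14 SA[14]=15  'bcdadbdcbcacabab'
  #15 SA[15]=11  'bdabbcdadbdcbcacabab'
  #16 SA[16]=3  'bdbaadcbbdabbcdadbdcbcacabab'
  #17 SA[17]=20  'bdcbcacabab'
  #18 SA[18]=26  'cabab'
  #19 SA[19]=24  'cacabab'
  #20 SA[20]=9  'cbbdabbcdadbdcbcacabab'
  #21 SA[21]=22  'cbcacabab'
  #22 SA[22]=2  'cbdbaadcbbdabbcdadbdcbcacabab'
  #23 SA[23]=16  'cdadbdcbcacabab'
  #24 SA[24]=12  'dabbcdadbdcbcacabab'
  #25 SA[25]=17  'dadbdcbcacabab'
  #26 SA[26]=4  'dbaadcbbdabbcdadbdcbcacabab'
  #27 SA[27]=0  'dbcbdbaadcbbdabbcdadbdcbcacabab'
  #28 SA[28]=19  'dbdcbcacabab'
  #29 SA[29]=8  'dcbbdabbcdadbdcbcacabab'
  #30 SA[30]=21  'dcbcacabab'

[6, 29, 27, 13, 25, 18, 7, 30, 5, 28, 14, 10, 23, 1, 15, 11, 3, 20, 26, 24, 9, 22, 2, 16, 12, 17, 4, 0, 19, 8, 21]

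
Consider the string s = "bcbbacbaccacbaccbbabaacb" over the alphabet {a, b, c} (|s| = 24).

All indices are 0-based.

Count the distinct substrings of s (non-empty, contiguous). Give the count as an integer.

sorted suffixes:
  #0 SA[0]=20  'aacb'
  #1 SA[1]=18  'abaacb'
  #2 SA[2]=21  'acb'
  #3 SA[3]=4  'acbaccacbaccbbabaacb'
  #4 SA[4]=10  'acbaccbbabaacb'
  #5 SA[5]=7  'accacbaccbbabaacb'
  #6 SA[6]=13  'accbbabaacb'
  #7 SA[7]=23  'b'
  #8 SA[8]=19  'baacb'
  #9 SA[9]=17  'babaacb'
  #10 SA[10]=3  'bacbaccacbaccbbabaacb'
  #11 SA[11]=6  'baccacbaccbbabaacb'
  #12 SA[12]=12  'baccbbabaacb'
  #13 SA[13]=16  'bbabaacb'
  #14 SA[14]=2  'bbacbaccacbaccbbabaacb'
  #15 SA[15]=0  'bcbbacbaccacbaccbbabaacb'
  #16 SA[16]=9  'cacbaccbbabaacb'
  #17 SA[17]=22  'cb'
  #18 SA[18]=5  'cbaccacbaccbbabaacb'
  #19 SA[19]=11  'cbaccbbabaacb'
  #20 SA[20]=15  'cbbabaacb'
  #21 SA[21]=1  'cbbacbaccacbaccbbabaacb'
  #22 SA[22]=8  'ccacbaccbbabaacb'
  #23 SA[23]=14  'ccbbabaacb'

SA = [20, 18, 21, 4, 10, 7, 13, 23, 19, 17, 3, 6, 12, 16, 2, 0, 9, 22, 5, 11, 15, 1, 8, 14]
[i] adj suffixes → lcp
  [1] 20/18 → 1 ('a')
  [2] 18/21 → 1 ('a')
  [3] 21/4 → 3 ('acb')
  [4] 4/10 → 6 ('acbacc')
  [5] 10/7 → 2 ('ac')
  [6] 7/13 → 3 ('acc')
  [7] 13/23 → 0 ('')
  [8] 23/19 → 1 ('b')
  [9] 19/17 → 2 ('ba')
  [10] 17/3 → 2 ('ba')
  [11] 3/6 → 3 ('bac')
  [12] 6/12 → 4 ('bacc')
  [13] 12/16 → 1 ('b')
  [14] 16/2 → 3 ('bba')
  [15] 2/0 → 1 ('b')
  [16] 0/9 → 0 ('')
  [17] 9/22 → 1 ('c')
  [18] 22/5 → 2 ('cb')
  [19] 5/11 → 5 ('cbacc')
  [20] 11/15 → 2 ('cb')
  [21] 15/1 → 4 ('cbba')
  [22] 1/8 → 1 ('c')
  [23] 8/14 → 2 ('cc')

n(n+1)/2 = 24·25/2 = 300
Σ LCP = 0 + 1 + 1 + 3 + 6 + 2 + 3 + 0 + 1 + 2 + 2 + 3 + 4 + 1 + 3 + 1 + 0 + 1 + 2 + 5 + 2 + 4 + 1 + 2 = 50
distinct = 300 − 50 = 250

250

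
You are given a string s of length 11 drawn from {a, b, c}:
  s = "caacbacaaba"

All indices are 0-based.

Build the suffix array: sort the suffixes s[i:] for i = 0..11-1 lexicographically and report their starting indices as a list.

[10, 7, 1, 8, 5, 2, 9, 4, 6, 0, 3]

sorted suffixes:
  #0 SA[0]=10  'a'
  #1 SA[1]=7  'aaba'
  #2 SA[2]=1  'aacbacaaba'
  #3 SA[3]=8  'aba'
  #4 SA[4]=5  'acaaba'
  #5 SA[5]=2  'acbacaaba'
  #6 SA[6]=9  'ba'
  #7 SA[7]=4  'bacaaba'
  #8 SA[8]=6  'caaba'
  #9 SA[9]=0  'caacbacaaba'
  #10 SA[10]=3  'cbacaaba'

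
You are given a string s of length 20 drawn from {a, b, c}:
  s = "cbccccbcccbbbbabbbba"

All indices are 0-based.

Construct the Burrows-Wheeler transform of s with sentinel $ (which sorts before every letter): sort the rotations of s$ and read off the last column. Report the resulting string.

abbbbbbbbaccccc$ccbcb

rank  rotation               last
    0  $cbccccbcccbbbbabbbba  a
    1  a$cbccccbcccbbbbabbbb  b
    2  abbbba$cbccccbcccbbbb  b
    3  ba$cbccccbcccbbbbabbb  b
    4  babbbba$cbccccbcccbbb  b
    5  bba$cbccccbcccbbbbabb  b
    6  bbabbbba$cbccccbcccbb  b
    7  bbba$cbccccbcccbbbbab  b
    8  bbbabbbba$cbccccbcccb  b
    9  bbbba$cbccccbcccbbbba  a
   10  bbbbabbbba$cbccccbccc  c
   11  bcccbbbbabbbba$cbcccc  c
   12  bccccbcccbbbbabbbba$c  c
   13  cbbbbabbbba$cbccccbcc  c
   14  cbcccbbbbabbbba$cbccc  c
   15  cbccccbcccbbbbabbbba$  $
   16  ccbbbbabbbba$cbccccbc  c
   17  ccbcccbbbbabbbba$cbcc  c
   18  cccbbbbabbbba$cbccccb  b
   19  cccbcccbbbbabbbba$cbc  c
   20  ccccbcccbbbbabbbba$cb  b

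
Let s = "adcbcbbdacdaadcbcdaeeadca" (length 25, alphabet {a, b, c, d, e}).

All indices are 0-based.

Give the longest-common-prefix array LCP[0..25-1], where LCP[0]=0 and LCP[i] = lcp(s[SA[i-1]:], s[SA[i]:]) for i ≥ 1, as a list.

[0, 1, 1, 1, 3, 5, 1, 0, 1, 2, 1, 0, 1, 2, 3, 1, 3, 0, 2, 2, 1, 2, 4, 0, 1]

sorted suffixes:
  #0 SA[0]=24  'a'
  #1 SA[1]=11  'aadcbcdaeeadca'
  #2 SA[2]=8  'acdaadcbcdaeeadca'
  #3 SA[3]=21  'adca'
  #4 SA[4]=0  'adcbcbbdacdaadcbcdaeeadca'
  #5 SA[5]=12  'adcbcdaeeadca'
  #6 SA[6]=18  'aeeadca'
  #7 SA[7]=5  'bbdacdaadcbcdaeeadca'
  #8 SA[8]=3  'bcbbdacdaadcbcdaeeadca'
  #9 SA[9]=15  'bcdaeeadca'
  #10 SA[10]=6  'bdacdaadcbcdaeeadca'
  #11 SA[11]=23  'ca'
  #12 SA[12]=4  'cbbdacdaadcbcdaeeadca'
  #13 SA[13]=2  'cbcbbdacdaadcbcdaeeadca'
  #14 SA[14]=14  'cbcdaeeadca'
  #15 SA[15]=9  'cdaadcbcdaeeadca'
  #16 SA[16]=16  'cdaeeadca'
  #17 SA[17]=10  'daadcbcdaeeadca'
  #18 SA[18]=7  'dacdaadcbcdaeeadca'
  #19 SA[19]=17  'daeeadca'
  #20 SA[20]=22  'dca'
  #21 SA[21]=1  'dcbcbbdacdaadcbcdaeeadca'
  #22 SA[22]=13  'dcbcdaeeadca'
  #23 SA[23]=20  'eadca'
  #24 SA[24]=19  'eeadca'

SA = [24, 11, 8, 21, 0, 12, 18, 5, 3, 15, 6, 23, 4, 2, 14, 9, 16, 10, 7, 17, 22, 1, 13, 20, 19]
[i] adj suffixes → lcp
  [1] 24/11 → 1 ('a')
  [2] 11/8 → 1 ('a')
  [3] 8/21 → 1 ('a')
  [4] 21/0 → 3 ('adc')
  [5] 0/12 → 5 ('adcbc')
  [6] 12/18 → 1 ('a')
  [7] 18/5 → 0 ('')
  [8] 5/3 → 1 ('b')
  [9] 3/15 → 2 ('bc')
  [10] 15/6 → 1 ('b')
  [11] 6/23 → 0 ('')
  [12] 23/4 → 1 ('c')
  [13] 4/2 → 2 ('cb')
  [14] 2/14 → 3 ('cbc')
  [15] 14/9 → 1 ('c')
  [16] 9/16 → 3 ('cda')
  [17] 16/10 → 0 ('')
  [18] 10/7 → 2 ('da')
  [19] 7/17 → 2 ('da')
  [20] 17/22 → 1 ('d')
  [21] 22/1 → 2 ('dc')
  [22] 1/13 → 4 ('dcbc')
  [23] 13/20 → 0 ('')
  [24] 20/19 → 1 ('e')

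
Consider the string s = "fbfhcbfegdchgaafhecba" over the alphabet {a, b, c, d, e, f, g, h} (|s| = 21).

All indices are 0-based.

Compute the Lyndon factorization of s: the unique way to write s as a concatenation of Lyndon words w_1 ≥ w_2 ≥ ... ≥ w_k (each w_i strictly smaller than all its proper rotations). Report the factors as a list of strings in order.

emit factor 1: 'f' (i=0, period=1)
emit factor 2: 'bfhc' (i=1, period=4)
emit factor 3: 'bfegdchg' (i=5, period=8)
emit factor 4: 'aafhecb' (i=13, period=7)
emit factor 5: 'a' (i=20, period=1)

["f", "bfhc", "bfegdchg", "aafhecb", "a"]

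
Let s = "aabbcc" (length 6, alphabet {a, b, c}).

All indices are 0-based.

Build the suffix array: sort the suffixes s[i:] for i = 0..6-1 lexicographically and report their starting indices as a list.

rank | idx | suffix
   0 |   0 | aabbcc
   1 |   1 | abbcc
   2 |   2 | bbcc
   3 |   3 | bcc
   4 |   5 | c
   5 |   4 | cc

[0, 1, 2, 3, 5, 4]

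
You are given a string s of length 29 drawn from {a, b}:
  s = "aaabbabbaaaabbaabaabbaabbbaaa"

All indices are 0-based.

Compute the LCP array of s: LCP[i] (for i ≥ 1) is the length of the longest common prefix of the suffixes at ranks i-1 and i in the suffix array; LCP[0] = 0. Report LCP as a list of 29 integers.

[0, 1, 2, 3, 3, 6, 2, 3, 7, 5, 4, 1, 2, 5, 6, 4, 3, 0, 4, 3, 4, 5, 2, 1, 5, 4, 5, 3, 2]

sorted suffixes:
  #0 SA[0]=28  'a'
  #1 SA[1]=27  'aa'
  #2 SA[2]=26  'aaa'
  #3 SA[3]=8  'aaaabbaabaabbaabbbaaa'
  #4 SA[4]=9  'aaabbaabaabbaabbbaaa'
  #5 SA[5]=0  'aaabbabbaaaabbaabaabbaabbbaaa'
  #6 SA[6]=14  'aabaabbaabbbaaa'
  #7 SA[7]=10  'aabbaabaabbaabbbaaa'
  #8 SA[8]=17  'aabbaabbbaaa'
  #9 SA[9]=1  'aabbabbaaaabbaabaabbaabbbaaa'
  #10 SA[10]=21  'aabbbaaa'
  #11 SA[11]=15  'abaabbaabbbaaa'
  #12 SA[12]=5  'abbaaaabbaabaabbaabbbaaa'
  #13 SA[13]=11  'abbaabaabbaabbbaaa'
  #14 SA[14]=18  'abbaabbbaaa'
  #15 SA[15]=2  'abbabbaaaabbaabaabbaabbbaaa'
  #16 SA[16]=22  'abbbaaa'
  #17 SA[17]=25  'baaa'
  #18 SA[18]=7  'baaaabbaabaabbaabbbaaa'
  #19 SA[19]=13  'baabaabbaabbbaaa'
  #20 SA[20]=16  'baabbaabbbaaa'
  #21 SA[21]=20  'baabbbaaa'
  #22 SA[22]=4  'babbaaaabbaabaabbaabbbaaa'
  #23 SA[23]=24  'bbaaa'
  #24 SA[24]=6  'bbaaaabbaabaabbaabbbaaa'
  #25 SA[25]=12  'bbaabaabbaabbbaaa'
  #26 SA[26]=19  'bbaabbbaaa'
  #27 SA[27]=3  'bbabbaaaabbaabaabbaabbbaaa'
  #28 SA[28]=23  'bbbaaa'

SA = [28, 27, 26, 8, 9, 0, 14, 10, 17, 1, 21, 15, 5, 11, 18, 2, 22, 25, 7, 13, 16, 20, 4, 24, 6, 12, 19, 3, 23]
i: (SA[i-1],SA[i]) lcp shared
  1: (28,27) 1 'a'
  2: (27,26) 2 'aa'
  3: (26,8) 3 'aaa'
  4: (8,9) 3 'aaa'
  5: (9,0) 6 'aaabba'
  6: (0,14) 2 'aa'
  7: (14,10) 3 'aab'
  8: (10,17) 7 'aabbaab'
  9: (17,1) 5 'aabba'
  10: (1,21) 4 'aabb'
  11: (21,15) 1 'a'
  12: (15,5) 2 'ab'
  13: (5,11) 5 'abbaa'
  14: (11,18) 6 'abbaab'
  15: (18,2) 4 'abba'
  16: (2,22) 3 'abb'
  17: (22,25) 0 ''
  18: (25,7) 4 'baaa'
  19: (7,13) 3 'baa'
  20: (13,16) 4 'baab'
  21: (16,20) 5 'baabb'
  22: (20,4) 2 'ba'
  23: (4,24) 1 'b'
  24: (24,6) 5 'bbaaa'
  25: (6,12) 4 'bbaa'
  26: (12,19) 5 'bbaab'
  27: (19,3) 3 'bba'
  28: (3,23) 2 'bb'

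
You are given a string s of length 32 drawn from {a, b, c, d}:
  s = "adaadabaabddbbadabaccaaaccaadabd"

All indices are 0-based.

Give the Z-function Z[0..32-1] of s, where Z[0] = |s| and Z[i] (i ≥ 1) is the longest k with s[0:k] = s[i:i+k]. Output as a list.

[32, 0, 1, 3, 0, 1, 0, 1, 1, 0, 0, 0, 0, 0, 3, 0, 1, 0, 1, 0, 0, 1, 1, 1, 0, 0, 1, 3, 0, 1, 0, 0]

Z[0]=32
i=1: outside box; Z[1]=0
i=2: outside box; Z[2]=1 grow→box=[2,3)
i=3: outside box; Z[3]=3 grow→box=[3,6)
i=4: min(r-i=2, Z[1]=0)=0; Z[4]=0
i=5: min(r-i=1, Z[2]=1)=1; Z[5]=1
i=6: outside box; Z[6]=0
i=7: outside box; Z[7]=1 grow→box=[7,8)
i=8: outside box; Z[8]=1 grow→box=[8,9)
i=9: outside box; Z[9]=0
i=10: outside box; Z[10]=0
i=11: outside box; Z[11]=0
i=12: outside box; Z[12]=0
i=13: outside box; Z[13]=0
i=14: outside box; Z[14]=3 grow→box=[14,17)
i=15: min(r-i=2, Z[1]=0)=0; Z[15]=0
i=16: min(r-i=1, Z[2]=1)=1; Z[16]=1
i=17: outside box; Z[17]=0
i=18: outside box; Z[18]=1 grow→box=[18,19)
i=19: outside box; Z[19]=0
i=20: outside box; Z[20]=0
i=21: outside box; Z[21]=1 grow→box=[21,22)
i=22: outside box; Z[22]=1 grow→box=[22,23)
i=23: outside box; Z[23]=1 grow→box=[23,24)
i=24: outside box; Z[24]=0
i=25: outside box; Z[25]=0
i=26: outside box; Z[26]=1 grow→box=[26,27)
i=27: outside box; Z[27]=3 grow→box=[27,30)
i=28: min(r-i=2, Z[1]=0)=0; Z[28]=0
i=29: min(r-i=1, Z[2]=1)=1; Z[29]=1
i=30: outside box; Z[30]=0
i=31: outside box; Z[31]=0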